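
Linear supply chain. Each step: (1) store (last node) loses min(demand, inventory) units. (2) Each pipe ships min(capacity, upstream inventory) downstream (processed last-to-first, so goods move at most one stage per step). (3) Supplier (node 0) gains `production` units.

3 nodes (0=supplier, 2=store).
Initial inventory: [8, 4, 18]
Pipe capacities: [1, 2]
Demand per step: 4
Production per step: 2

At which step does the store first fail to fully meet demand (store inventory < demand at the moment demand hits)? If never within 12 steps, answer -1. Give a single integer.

Step 1: demand=4,sold=4 ship[1->2]=2 ship[0->1]=1 prod=2 -> [9 3 16]
Step 2: demand=4,sold=4 ship[1->2]=2 ship[0->1]=1 prod=2 -> [10 2 14]
Step 3: demand=4,sold=4 ship[1->2]=2 ship[0->1]=1 prod=2 -> [11 1 12]
Step 4: demand=4,sold=4 ship[1->2]=1 ship[0->1]=1 prod=2 -> [12 1 9]
Step 5: demand=4,sold=4 ship[1->2]=1 ship[0->1]=1 prod=2 -> [13 1 6]
Step 6: demand=4,sold=4 ship[1->2]=1 ship[0->1]=1 prod=2 -> [14 1 3]
Step 7: demand=4,sold=3 ship[1->2]=1 ship[0->1]=1 prod=2 -> [15 1 1]
Step 8: demand=4,sold=1 ship[1->2]=1 ship[0->1]=1 prod=2 -> [16 1 1]
Step 9: demand=4,sold=1 ship[1->2]=1 ship[0->1]=1 prod=2 -> [17 1 1]
Step 10: demand=4,sold=1 ship[1->2]=1 ship[0->1]=1 prod=2 -> [18 1 1]
Step 11: demand=4,sold=1 ship[1->2]=1 ship[0->1]=1 prod=2 -> [19 1 1]
Step 12: demand=4,sold=1 ship[1->2]=1 ship[0->1]=1 prod=2 -> [20 1 1]
First stockout at step 7

7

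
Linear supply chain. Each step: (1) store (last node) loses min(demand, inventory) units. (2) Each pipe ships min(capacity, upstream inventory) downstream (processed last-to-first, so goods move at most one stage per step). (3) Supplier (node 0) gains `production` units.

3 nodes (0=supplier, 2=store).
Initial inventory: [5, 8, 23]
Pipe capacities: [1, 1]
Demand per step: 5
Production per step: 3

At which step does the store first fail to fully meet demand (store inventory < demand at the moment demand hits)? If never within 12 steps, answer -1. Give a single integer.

Step 1: demand=5,sold=5 ship[1->2]=1 ship[0->1]=1 prod=3 -> [7 8 19]
Step 2: demand=5,sold=5 ship[1->2]=1 ship[0->1]=1 prod=3 -> [9 8 15]
Step 3: demand=5,sold=5 ship[1->2]=1 ship[0->1]=1 prod=3 -> [11 8 11]
Step 4: demand=5,sold=5 ship[1->2]=1 ship[0->1]=1 prod=3 -> [13 8 7]
Step 5: demand=5,sold=5 ship[1->2]=1 ship[0->1]=1 prod=3 -> [15 8 3]
Step 6: demand=5,sold=3 ship[1->2]=1 ship[0->1]=1 prod=3 -> [17 8 1]
Step 7: demand=5,sold=1 ship[1->2]=1 ship[0->1]=1 prod=3 -> [19 8 1]
Step 8: demand=5,sold=1 ship[1->2]=1 ship[0->1]=1 prod=3 -> [21 8 1]
Step 9: demand=5,sold=1 ship[1->2]=1 ship[0->1]=1 prod=3 -> [23 8 1]
Step 10: demand=5,sold=1 ship[1->2]=1 ship[0->1]=1 prod=3 -> [25 8 1]
Step 11: demand=5,sold=1 ship[1->2]=1 ship[0->1]=1 prod=3 -> [27 8 1]
Step 12: demand=5,sold=1 ship[1->2]=1 ship[0->1]=1 prod=3 -> [29 8 1]
First stockout at step 6

6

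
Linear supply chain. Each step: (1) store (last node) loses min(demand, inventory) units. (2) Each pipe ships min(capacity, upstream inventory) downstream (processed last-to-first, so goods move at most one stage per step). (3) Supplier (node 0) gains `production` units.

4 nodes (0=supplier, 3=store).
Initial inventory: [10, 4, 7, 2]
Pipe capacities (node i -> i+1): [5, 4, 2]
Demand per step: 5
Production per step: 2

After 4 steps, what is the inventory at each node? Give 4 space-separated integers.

Step 1: demand=5,sold=2 ship[2->3]=2 ship[1->2]=4 ship[0->1]=5 prod=2 -> inv=[7 5 9 2]
Step 2: demand=5,sold=2 ship[2->3]=2 ship[1->2]=4 ship[0->1]=5 prod=2 -> inv=[4 6 11 2]
Step 3: demand=5,sold=2 ship[2->3]=2 ship[1->2]=4 ship[0->1]=4 prod=2 -> inv=[2 6 13 2]
Step 4: demand=5,sold=2 ship[2->3]=2 ship[1->2]=4 ship[0->1]=2 prod=2 -> inv=[2 4 15 2]

2 4 15 2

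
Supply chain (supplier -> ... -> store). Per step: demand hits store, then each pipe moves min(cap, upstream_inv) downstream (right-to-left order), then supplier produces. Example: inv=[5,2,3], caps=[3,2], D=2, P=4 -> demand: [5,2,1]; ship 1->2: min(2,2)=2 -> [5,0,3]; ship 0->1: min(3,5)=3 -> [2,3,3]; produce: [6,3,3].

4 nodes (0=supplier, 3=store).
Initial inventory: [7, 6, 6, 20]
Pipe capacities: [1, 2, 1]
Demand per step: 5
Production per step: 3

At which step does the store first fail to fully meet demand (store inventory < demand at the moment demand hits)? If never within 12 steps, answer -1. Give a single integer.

Step 1: demand=5,sold=5 ship[2->3]=1 ship[1->2]=2 ship[0->1]=1 prod=3 -> [9 5 7 16]
Step 2: demand=5,sold=5 ship[2->3]=1 ship[1->2]=2 ship[0->1]=1 prod=3 -> [11 4 8 12]
Step 3: demand=5,sold=5 ship[2->3]=1 ship[1->2]=2 ship[0->1]=1 prod=3 -> [13 3 9 8]
Step 4: demand=5,sold=5 ship[2->3]=1 ship[1->2]=2 ship[0->1]=1 prod=3 -> [15 2 10 4]
Step 5: demand=5,sold=4 ship[2->3]=1 ship[1->2]=2 ship[0->1]=1 prod=3 -> [17 1 11 1]
Step 6: demand=5,sold=1 ship[2->3]=1 ship[1->2]=1 ship[0->1]=1 prod=3 -> [19 1 11 1]
Step 7: demand=5,sold=1 ship[2->3]=1 ship[1->2]=1 ship[0->1]=1 prod=3 -> [21 1 11 1]
Step 8: demand=5,sold=1 ship[2->3]=1 ship[1->2]=1 ship[0->1]=1 prod=3 -> [23 1 11 1]
Step 9: demand=5,sold=1 ship[2->3]=1 ship[1->2]=1 ship[0->1]=1 prod=3 -> [25 1 11 1]
Step 10: demand=5,sold=1 ship[2->3]=1 ship[1->2]=1 ship[0->1]=1 prod=3 -> [27 1 11 1]
Step 11: demand=5,sold=1 ship[2->3]=1 ship[1->2]=1 ship[0->1]=1 prod=3 -> [29 1 11 1]
Step 12: demand=5,sold=1 ship[2->3]=1 ship[1->2]=1 ship[0->1]=1 prod=3 -> [31 1 11 1]
First stockout at step 5

5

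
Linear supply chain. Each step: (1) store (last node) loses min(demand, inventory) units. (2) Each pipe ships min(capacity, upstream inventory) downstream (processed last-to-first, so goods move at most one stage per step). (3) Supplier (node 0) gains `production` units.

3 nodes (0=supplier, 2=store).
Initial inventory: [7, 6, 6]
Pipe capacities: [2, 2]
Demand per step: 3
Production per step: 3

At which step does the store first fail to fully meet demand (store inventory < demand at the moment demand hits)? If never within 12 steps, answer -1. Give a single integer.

Step 1: demand=3,sold=3 ship[1->2]=2 ship[0->1]=2 prod=3 -> [8 6 5]
Step 2: demand=3,sold=3 ship[1->2]=2 ship[0->1]=2 prod=3 -> [9 6 4]
Step 3: demand=3,sold=3 ship[1->2]=2 ship[0->1]=2 prod=3 -> [10 6 3]
Step 4: demand=3,sold=3 ship[1->2]=2 ship[0->1]=2 prod=3 -> [11 6 2]
Step 5: demand=3,sold=2 ship[1->2]=2 ship[0->1]=2 prod=3 -> [12 6 2]
Step 6: demand=3,sold=2 ship[1->2]=2 ship[0->1]=2 prod=3 -> [13 6 2]
Step 7: demand=3,sold=2 ship[1->2]=2 ship[0->1]=2 prod=3 -> [14 6 2]
Step 8: demand=3,sold=2 ship[1->2]=2 ship[0->1]=2 prod=3 -> [15 6 2]
Step 9: demand=3,sold=2 ship[1->2]=2 ship[0->1]=2 prod=3 -> [16 6 2]
Step 10: demand=3,sold=2 ship[1->2]=2 ship[0->1]=2 prod=3 -> [17 6 2]
Step 11: demand=3,sold=2 ship[1->2]=2 ship[0->1]=2 prod=3 -> [18 6 2]
Step 12: demand=3,sold=2 ship[1->2]=2 ship[0->1]=2 prod=3 -> [19 6 2]
First stockout at step 5

5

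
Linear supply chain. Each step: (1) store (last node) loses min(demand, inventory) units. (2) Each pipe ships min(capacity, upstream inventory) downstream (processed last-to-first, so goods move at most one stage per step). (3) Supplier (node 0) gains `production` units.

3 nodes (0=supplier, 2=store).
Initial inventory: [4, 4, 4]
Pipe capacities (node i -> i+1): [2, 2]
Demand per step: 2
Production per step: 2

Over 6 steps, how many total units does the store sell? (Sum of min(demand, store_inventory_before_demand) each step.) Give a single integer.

Step 1: sold=2 (running total=2) -> [4 4 4]
Step 2: sold=2 (running total=4) -> [4 4 4]
Step 3: sold=2 (running total=6) -> [4 4 4]
Step 4: sold=2 (running total=8) -> [4 4 4]
Step 5: sold=2 (running total=10) -> [4 4 4]
Step 6: sold=2 (running total=12) -> [4 4 4]

Answer: 12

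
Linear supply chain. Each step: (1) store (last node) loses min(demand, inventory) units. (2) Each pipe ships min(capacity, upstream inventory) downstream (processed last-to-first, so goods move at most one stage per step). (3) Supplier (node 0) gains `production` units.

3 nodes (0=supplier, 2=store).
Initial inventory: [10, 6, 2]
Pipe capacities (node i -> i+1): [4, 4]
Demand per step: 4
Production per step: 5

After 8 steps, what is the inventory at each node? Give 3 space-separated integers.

Step 1: demand=4,sold=2 ship[1->2]=4 ship[0->1]=4 prod=5 -> inv=[11 6 4]
Step 2: demand=4,sold=4 ship[1->2]=4 ship[0->1]=4 prod=5 -> inv=[12 6 4]
Step 3: demand=4,sold=4 ship[1->2]=4 ship[0->1]=4 prod=5 -> inv=[13 6 4]
Step 4: demand=4,sold=4 ship[1->2]=4 ship[0->1]=4 prod=5 -> inv=[14 6 4]
Step 5: demand=4,sold=4 ship[1->2]=4 ship[0->1]=4 prod=5 -> inv=[15 6 4]
Step 6: demand=4,sold=4 ship[1->2]=4 ship[0->1]=4 prod=5 -> inv=[16 6 4]
Step 7: demand=4,sold=4 ship[1->2]=4 ship[0->1]=4 prod=5 -> inv=[17 6 4]
Step 8: demand=4,sold=4 ship[1->2]=4 ship[0->1]=4 prod=5 -> inv=[18 6 4]

18 6 4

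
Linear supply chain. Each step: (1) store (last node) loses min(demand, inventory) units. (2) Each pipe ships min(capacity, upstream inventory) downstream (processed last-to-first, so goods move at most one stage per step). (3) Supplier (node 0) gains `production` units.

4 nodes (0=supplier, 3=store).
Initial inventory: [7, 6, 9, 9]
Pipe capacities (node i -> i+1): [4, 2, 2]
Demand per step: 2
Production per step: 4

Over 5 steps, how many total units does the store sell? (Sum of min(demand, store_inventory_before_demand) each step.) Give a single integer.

Answer: 10

Derivation:
Step 1: sold=2 (running total=2) -> [7 8 9 9]
Step 2: sold=2 (running total=4) -> [7 10 9 9]
Step 3: sold=2 (running total=6) -> [7 12 9 9]
Step 4: sold=2 (running total=8) -> [7 14 9 9]
Step 5: sold=2 (running total=10) -> [7 16 9 9]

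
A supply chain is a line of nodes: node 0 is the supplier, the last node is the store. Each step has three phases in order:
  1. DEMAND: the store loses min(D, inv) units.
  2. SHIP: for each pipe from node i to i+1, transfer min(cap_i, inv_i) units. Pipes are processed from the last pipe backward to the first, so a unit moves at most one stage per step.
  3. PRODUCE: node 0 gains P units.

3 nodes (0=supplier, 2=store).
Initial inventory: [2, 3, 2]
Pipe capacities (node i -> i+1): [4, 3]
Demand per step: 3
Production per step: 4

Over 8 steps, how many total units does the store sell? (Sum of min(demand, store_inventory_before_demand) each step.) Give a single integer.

Answer: 22

Derivation:
Step 1: sold=2 (running total=2) -> [4 2 3]
Step 2: sold=3 (running total=5) -> [4 4 2]
Step 3: sold=2 (running total=7) -> [4 5 3]
Step 4: sold=3 (running total=10) -> [4 6 3]
Step 5: sold=3 (running total=13) -> [4 7 3]
Step 6: sold=3 (running total=16) -> [4 8 3]
Step 7: sold=3 (running total=19) -> [4 9 3]
Step 8: sold=3 (running total=22) -> [4 10 3]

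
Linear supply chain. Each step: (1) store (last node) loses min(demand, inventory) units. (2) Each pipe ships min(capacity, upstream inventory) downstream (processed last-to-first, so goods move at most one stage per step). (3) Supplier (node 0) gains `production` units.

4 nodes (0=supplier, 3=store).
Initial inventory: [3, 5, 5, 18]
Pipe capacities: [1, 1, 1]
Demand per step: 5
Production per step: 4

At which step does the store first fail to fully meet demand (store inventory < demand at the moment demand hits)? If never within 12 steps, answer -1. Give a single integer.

Step 1: demand=5,sold=5 ship[2->3]=1 ship[1->2]=1 ship[0->1]=1 prod=4 -> [6 5 5 14]
Step 2: demand=5,sold=5 ship[2->3]=1 ship[1->2]=1 ship[0->1]=1 prod=4 -> [9 5 5 10]
Step 3: demand=5,sold=5 ship[2->3]=1 ship[1->2]=1 ship[0->1]=1 prod=4 -> [12 5 5 6]
Step 4: demand=5,sold=5 ship[2->3]=1 ship[1->2]=1 ship[0->1]=1 prod=4 -> [15 5 5 2]
Step 5: demand=5,sold=2 ship[2->3]=1 ship[1->2]=1 ship[0->1]=1 prod=4 -> [18 5 5 1]
Step 6: demand=5,sold=1 ship[2->3]=1 ship[1->2]=1 ship[0->1]=1 prod=4 -> [21 5 5 1]
Step 7: demand=5,sold=1 ship[2->3]=1 ship[1->2]=1 ship[0->1]=1 prod=4 -> [24 5 5 1]
Step 8: demand=5,sold=1 ship[2->3]=1 ship[1->2]=1 ship[0->1]=1 prod=4 -> [27 5 5 1]
Step 9: demand=5,sold=1 ship[2->3]=1 ship[1->2]=1 ship[0->1]=1 prod=4 -> [30 5 5 1]
Step 10: demand=5,sold=1 ship[2->3]=1 ship[1->2]=1 ship[0->1]=1 prod=4 -> [33 5 5 1]
Step 11: demand=5,sold=1 ship[2->3]=1 ship[1->2]=1 ship[0->1]=1 prod=4 -> [36 5 5 1]
Step 12: demand=5,sold=1 ship[2->3]=1 ship[1->2]=1 ship[0->1]=1 prod=4 -> [39 5 5 1]
First stockout at step 5

5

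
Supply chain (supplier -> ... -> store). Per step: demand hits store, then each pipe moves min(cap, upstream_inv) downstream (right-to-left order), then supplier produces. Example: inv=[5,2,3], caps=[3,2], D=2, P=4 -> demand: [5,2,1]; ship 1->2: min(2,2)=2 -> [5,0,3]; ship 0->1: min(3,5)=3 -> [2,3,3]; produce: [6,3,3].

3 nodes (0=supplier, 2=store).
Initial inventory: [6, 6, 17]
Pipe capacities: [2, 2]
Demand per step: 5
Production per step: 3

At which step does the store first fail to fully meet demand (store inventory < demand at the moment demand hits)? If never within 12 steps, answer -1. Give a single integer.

Step 1: demand=5,sold=5 ship[1->2]=2 ship[0->1]=2 prod=3 -> [7 6 14]
Step 2: demand=5,sold=5 ship[1->2]=2 ship[0->1]=2 prod=3 -> [8 6 11]
Step 3: demand=5,sold=5 ship[1->2]=2 ship[0->1]=2 prod=3 -> [9 6 8]
Step 4: demand=5,sold=5 ship[1->2]=2 ship[0->1]=2 prod=3 -> [10 6 5]
Step 5: demand=5,sold=5 ship[1->2]=2 ship[0->1]=2 prod=3 -> [11 6 2]
Step 6: demand=5,sold=2 ship[1->2]=2 ship[0->1]=2 prod=3 -> [12 6 2]
Step 7: demand=5,sold=2 ship[1->2]=2 ship[0->1]=2 prod=3 -> [13 6 2]
Step 8: demand=5,sold=2 ship[1->2]=2 ship[0->1]=2 prod=3 -> [14 6 2]
Step 9: demand=5,sold=2 ship[1->2]=2 ship[0->1]=2 prod=3 -> [15 6 2]
Step 10: demand=5,sold=2 ship[1->2]=2 ship[0->1]=2 prod=3 -> [16 6 2]
Step 11: demand=5,sold=2 ship[1->2]=2 ship[0->1]=2 prod=3 -> [17 6 2]
Step 12: demand=5,sold=2 ship[1->2]=2 ship[0->1]=2 prod=3 -> [18 6 2]
First stockout at step 6

6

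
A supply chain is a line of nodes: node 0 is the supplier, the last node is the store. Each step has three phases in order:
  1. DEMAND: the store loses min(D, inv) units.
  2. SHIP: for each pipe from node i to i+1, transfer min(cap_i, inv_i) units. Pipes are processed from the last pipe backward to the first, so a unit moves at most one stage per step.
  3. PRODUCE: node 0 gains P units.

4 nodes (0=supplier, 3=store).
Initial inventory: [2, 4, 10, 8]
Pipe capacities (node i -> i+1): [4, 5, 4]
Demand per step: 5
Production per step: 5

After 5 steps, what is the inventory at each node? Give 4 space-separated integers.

Step 1: demand=5,sold=5 ship[2->3]=4 ship[1->2]=4 ship[0->1]=2 prod=5 -> inv=[5 2 10 7]
Step 2: demand=5,sold=5 ship[2->3]=4 ship[1->2]=2 ship[0->1]=4 prod=5 -> inv=[6 4 8 6]
Step 3: demand=5,sold=5 ship[2->3]=4 ship[1->2]=4 ship[0->1]=4 prod=5 -> inv=[7 4 8 5]
Step 4: demand=5,sold=5 ship[2->3]=4 ship[1->2]=4 ship[0->1]=4 prod=5 -> inv=[8 4 8 4]
Step 5: demand=5,sold=4 ship[2->3]=4 ship[1->2]=4 ship[0->1]=4 prod=5 -> inv=[9 4 8 4]

9 4 8 4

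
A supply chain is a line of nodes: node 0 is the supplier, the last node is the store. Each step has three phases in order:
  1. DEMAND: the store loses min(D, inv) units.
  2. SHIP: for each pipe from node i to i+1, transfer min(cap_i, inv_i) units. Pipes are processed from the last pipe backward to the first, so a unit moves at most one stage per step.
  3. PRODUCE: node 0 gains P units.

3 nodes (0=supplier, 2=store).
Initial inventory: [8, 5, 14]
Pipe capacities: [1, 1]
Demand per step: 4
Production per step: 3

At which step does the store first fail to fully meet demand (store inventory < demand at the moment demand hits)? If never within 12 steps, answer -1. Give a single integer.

Step 1: demand=4,sold=4 ship[1->2]=1 ship[0->1]=1 prod=3 -> [10 5 11]
Step 2: demand=4,sold=4 ship[1->2]=1 ship[0->1]=1 prod=3 -> [12 5 8]
Step 3: demand=4,sold=4 ship[1->2]=1 ship[0->1]=1 prod=3 -> [14 5 5]
Step 4: demand=4,sold=4 ship[1->2]=1 ship[0->1]=1 prod=3 -> [16 5 2]
Step 5: demand=4,sold=2 ship[1->2]=1 ship[0->1]=1 prod=3 -> [18 5 1]
Step 6: demand=4,sold=1 ship[1->2]=1 ship[0->1]=1 prod=3 -> [20 5 1]
Step 7: demand=4,sold=1 ship[1->2]=1 ship[0->1]=1 prod=3 -> [22 5 1]
Step 8: demand=4,sold=1 ship[1->2]=1 ship[0->1]=1 prod=3 -> [24 5 1]
Step 9: demand=4,sold=1 ship[1->2]=1 ship[0->1]=1 prod=3 -> [26 5 1]
Step 10: demand=4,sold=1 ship[1->2]=1 ship[0->1]=1 prod=3 -> [28 5 1]
Step 11: demand=4,sold=1 ship[1->2]=1 ship[0->1]=1 prod=3 -> [30 5 1]
Step 12: demand=4,sold=1 ship[1->2]=1 ship[0->1]=1 prod=3 -> [32 5 1]
First stockout at step 5

5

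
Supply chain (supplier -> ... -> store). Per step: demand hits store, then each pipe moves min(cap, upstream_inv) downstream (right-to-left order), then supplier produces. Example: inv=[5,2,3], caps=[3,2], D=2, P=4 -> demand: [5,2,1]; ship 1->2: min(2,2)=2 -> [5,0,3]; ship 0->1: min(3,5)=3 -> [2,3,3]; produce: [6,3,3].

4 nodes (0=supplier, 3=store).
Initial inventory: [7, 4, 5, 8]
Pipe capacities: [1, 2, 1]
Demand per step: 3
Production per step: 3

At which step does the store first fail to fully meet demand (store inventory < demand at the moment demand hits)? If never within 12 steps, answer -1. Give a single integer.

Step 1: demand=3,sold=3 ship[2->3]=1 ship[1->2]=2 ship[0->1]=1 prod=3 -> [9 3 6 6]
Step 2: demand=3,sold=3 ship[2->3]=1 ship[1->2]=2 ship[0->1]=1 prod=3 -> [11 2 7 4]
Step 3: demand=3,sold=3 ship[2->3]=1 ship[1->2]=2 ship[0->1]=1 prod=3 -> [13 1 8 2]
Step 4: demand=3,sold=2 ship[2->3]=1 ship[1->2]=1 ship[0->1]=1 prod=3 -> [15 1 8 1]
Step 5: demand=3,sold=1 ship[2->3]=1 ship[1->2]=1 ship[0->1]=1 prod=3 -> [17 1 8 1]
Step 6: demand=3,sold=1 ship[2->3]=1 ship[1->2]=1 ship[0->1]=1 prod=3 -> [19 1 8 1]
Step 7: demand=3,sold=1 ship[2->3]=1 ship[1->2]=1 ship[0->1]=1 prod=3 -> [21 1 8 1]
Step 8: demand=3,sold=1 ship[2->3]=1 ship[1->2]=1 ship[0->1]=1 prod=3 -> [23 1 8 1]
Step 9: demand=3,sold=1 ship[2->3]=1 ship[1->2]=1 ship[0->1]=1 prod=3 -> [25 1 8 1]
Step 10: demand=3,sold=1 ship[2->3]=1 ship[1->2]=1 ship[0->1]=1 prod=3 -> [27 1 8 1]
Step 11: demand=3,sold=1 ship[2->3]=1 ship[1->2]=1 ship[0->1]=1 prod=3 -> [29 1 8 1]
Step 12: demand=3,sold=1 ship[2->3]=1 ship[1->2]=1 ship[0->1]=1 prod=3 -> [31 1 8 1]
First stockout at step 4

4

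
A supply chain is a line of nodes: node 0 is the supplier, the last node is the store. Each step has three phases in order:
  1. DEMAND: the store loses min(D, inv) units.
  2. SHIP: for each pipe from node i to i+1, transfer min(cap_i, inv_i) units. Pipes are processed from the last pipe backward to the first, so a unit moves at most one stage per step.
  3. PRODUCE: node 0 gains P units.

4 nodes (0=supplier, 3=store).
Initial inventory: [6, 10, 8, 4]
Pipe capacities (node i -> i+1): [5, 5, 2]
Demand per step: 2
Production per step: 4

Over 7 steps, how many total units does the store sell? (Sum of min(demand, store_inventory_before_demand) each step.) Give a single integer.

Step 1: sold=2 (running total=2) -> [5 10 11 4]
Step 2: sold=2 (running total=4) -> [4 10 14 4]
Step 3: sold=2 (running total=6) -> [4 9 17 4]
Step 4: sold=2 (running total=8) -> [4 8 20 4]
Step 5: sold=2 (running total=10) -> [4 7 23 4]
Step 6: sold=2 (running total=12) -> [4 6 26 4]
Step 7: sold=2 (running total=14) -> [4 5 29 4]

Answer: 14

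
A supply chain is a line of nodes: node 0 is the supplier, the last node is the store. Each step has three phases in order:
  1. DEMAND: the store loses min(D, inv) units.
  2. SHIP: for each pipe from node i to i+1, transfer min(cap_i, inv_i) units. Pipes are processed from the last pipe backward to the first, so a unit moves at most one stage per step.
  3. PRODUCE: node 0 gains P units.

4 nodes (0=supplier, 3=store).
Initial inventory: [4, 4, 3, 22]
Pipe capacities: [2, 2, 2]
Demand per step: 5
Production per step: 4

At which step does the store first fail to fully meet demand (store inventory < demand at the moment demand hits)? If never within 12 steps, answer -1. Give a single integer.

Step 1: demand=5,sold=5 ship[2->3]=2 ship[1->2]=2 ship[0->1]=2 prod=4 -> [6 4 3 19]
Step 2: demand=5,sold=5 ship[2->3]=2 ship[1->2]=2 ship[0->1]=2 prod=4 -> [8 4 3 16]
Step 3: demand=5,sold=5 ship[2->3]=2 ship[1->2]=2 ship[0->1]=2 prod=4 -> [10 4 3 13]
Step 4: demand=5,sold=5 ship[2->3]=2 ship[1->2]=2 ship[0->1]=2 prod=4 -> [12 4 3 10]
Step 5: demand=5,sold=5 ship[2->3]=2 ship[1->2]=2 ship[0->1]=2 prod=4 -> [14 4 3 7]
Step 6: demand=5,sold=5 ship[2->3]=2 ship[1->2]=2 ship[0->1]=2 prod=4 -> [16 4 3 4]
Step 7: demand=5,sold=4 ship[2->3]=2 ship[1->2]=2 ship[0->1]=2 prod=4 -> [18 4 3 2]
Step 8: demand=5,sold=2 ship[2->3]=2 ship[1->2]=2 ship[0->1]=2 prod=4 -> [20 4 3 2]
Step 9: demand=5,sold=2 ship[2->3]=2 ship[1->2]=2 ship[0->1]=2 prod=4 -> [22 4 3 2]
Step 10: demand=5,sold=2 ship[2->3]=2 ship[1->2]=2 ship[0->1]=2 prod=4 -> [24 4 3 2]
Step 11: demand=5,sold=2 ship[2->3]=2 ship[1->2]=2 ship[0->1]=2 prod=4 -> [26 4 3 2]
Step 12: demand=5,sold=2 ship[2->3]=2 ship[1->2]=2 ship[0->1]=2 prod=4 -> [28 4 3 2]
First stockout at step 7

7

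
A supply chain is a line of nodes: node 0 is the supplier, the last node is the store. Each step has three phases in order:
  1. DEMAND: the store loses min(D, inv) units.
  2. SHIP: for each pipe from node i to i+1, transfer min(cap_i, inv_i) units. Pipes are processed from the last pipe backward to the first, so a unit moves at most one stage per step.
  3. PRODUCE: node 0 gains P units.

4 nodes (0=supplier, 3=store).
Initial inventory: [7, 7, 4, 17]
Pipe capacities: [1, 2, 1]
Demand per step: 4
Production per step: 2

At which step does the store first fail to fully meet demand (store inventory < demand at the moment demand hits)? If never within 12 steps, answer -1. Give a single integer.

Step 1: demand=4,sold=4 ship[2->3]=1 ship[1->2]=2 ship[0->1]=1 prod=2 -> [8 6 5 14]
Step 2: demand=4,sold=4 ship[2->3]=1 ship[1->2]=2 ship[0->1]=1 prod=2 -> [9 5 6 11]
Step 3: demand=4,sold=4 ship[2->3]=1 ship[1->2]=2 ship[0->1]=1 prod=2 -> [10 4 7 8]
Step 4: demand=4,sold=4 ship[2->3]=1 ship[1->2]=2 ship[0->1]=1 prod=2 -> [11 3 8 5]
Step 5: demand=4,sold=4 ship[2->3]=1 ship[1->2]=2 ship[0->1]=1 prod=2 -> [12 2 9 2]
Step 6: demand=4,sold=2 ship[2->3]=1 ship[1->2]=2 ship[0->1]=1 prod=2 -> [13 1 10 1]
Step 7: demand=4,sold=1 ship[2->3]=1 ship[1->2]=1 ship[0->1]=1 prod=2 -> [14 1 10 1]
Step 8: demand=4,sold=1 ship[2->3]=1 ship[1->2]=1 ship[0->1]=1 prod=2 -> [15 1 10 1]
Step 9: demand=4,sold=1 ship[2->3]=1 ship[1->2]=1 ship[0->1]=1 prod=2 -> [16 1 10 1]
Step 10: demand=4,sold=1 ship[2->3]=1 ship[1->2]=1 ship[0->1]=1 prod=2 -> [17 1 10 1]
Step 11: demand=4,sold=1 ship[2->3]=1 ship[1->2]=1 ship[0->1]=1 prod=2 -> [18 1 10 1]
Step 12: demand=4,sold=1 ship[2->3]=1 ship[1->2]=1 ship[0->1]=1 prod=2 -> [19 1 10 1]
First stockout at step 6

6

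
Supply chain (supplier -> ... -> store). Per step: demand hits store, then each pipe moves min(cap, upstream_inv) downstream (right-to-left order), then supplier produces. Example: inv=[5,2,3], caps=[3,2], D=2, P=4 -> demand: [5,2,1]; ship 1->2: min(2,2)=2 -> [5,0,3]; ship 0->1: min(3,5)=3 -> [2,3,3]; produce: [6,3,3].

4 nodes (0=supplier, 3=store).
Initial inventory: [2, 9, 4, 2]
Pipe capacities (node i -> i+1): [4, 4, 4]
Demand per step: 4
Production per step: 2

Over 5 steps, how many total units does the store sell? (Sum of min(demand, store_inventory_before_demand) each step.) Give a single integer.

Answer: 18

Derivation:
Step 1: sold=2 (running total=2) -> [2 7 4 4]
Step 2: sold=4 (running total=6) -> [2 5 4 4]
Step 3: sold=4 (running total=10) -> [2 3 4 4]
Step 4: sold=4 (running total=14) -> [2 2 3 4]
Step 5: sold=4 (running total=18) -> [2 2 2 3]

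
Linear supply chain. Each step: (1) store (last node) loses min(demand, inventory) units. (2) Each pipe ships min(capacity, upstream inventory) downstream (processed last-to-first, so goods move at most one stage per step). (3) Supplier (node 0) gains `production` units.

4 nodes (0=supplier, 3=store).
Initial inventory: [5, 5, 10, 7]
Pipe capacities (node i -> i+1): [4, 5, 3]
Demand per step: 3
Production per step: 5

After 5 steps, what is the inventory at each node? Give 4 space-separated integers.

Step 1: demand=3,sold=3 ship[2->3]=3 ship[1->2]=5 ship[0->1]=4 prod=5 -> inv=[6 4 12 7]
Step 2: demand=3,sold=3 ship[2->3]=3 ship[1->2]=4 ship[0->1]=4 prod=5 -> inv=[7 4 13 7]
Step 3: demand=3,sold=3 ship[2->3]=3 ship[1->2]=4 ship[0->1]=4 prod=5 -> inv=[8 4 14 7]
Step 4: demand=3,sold=3 ship[2->3]=3 ship[1->2]=4 ship[0->1]=4 prod=5 -> inv=[9 4 15 7]
Step 5: demand=3,sold=3 ship[2->3]=3 ship[1->2]=4 ship[0->1]=4 prod=5 -> inv=[10 4 16 7]

10 4 16 7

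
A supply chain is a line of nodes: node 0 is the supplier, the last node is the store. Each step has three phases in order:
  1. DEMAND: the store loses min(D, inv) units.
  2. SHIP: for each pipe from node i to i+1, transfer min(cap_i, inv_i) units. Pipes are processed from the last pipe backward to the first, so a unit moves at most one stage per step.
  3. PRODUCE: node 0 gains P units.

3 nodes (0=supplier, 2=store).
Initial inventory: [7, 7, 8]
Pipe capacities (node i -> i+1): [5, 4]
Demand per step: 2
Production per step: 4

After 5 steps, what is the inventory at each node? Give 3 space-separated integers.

Step 1: demand=2,sold=2 ship[1->2]=4 ship[0->1]=5 prod=4 -> inv=[6 8 10]
Step 2: demand=2,sold=2 ship[1->2]=4 ship[0->1]=5 prod=4 -> inv=[5 9 12]
Step 3: demand=2,sold=2 ship[1->2]=4 ship[0->1]=5 prod=4 -> inv=[4 10 14]
Step 4: demand=2,sold=2 ship[1->2]=4 ship[0->1]=4 prod=4 -> inv=[4 10 16]
Step 5: demand=2,sold=2 ship[1->2]=4 ship[0->1]=4 prod=4 -> inv=[4 10 18]

4 10 18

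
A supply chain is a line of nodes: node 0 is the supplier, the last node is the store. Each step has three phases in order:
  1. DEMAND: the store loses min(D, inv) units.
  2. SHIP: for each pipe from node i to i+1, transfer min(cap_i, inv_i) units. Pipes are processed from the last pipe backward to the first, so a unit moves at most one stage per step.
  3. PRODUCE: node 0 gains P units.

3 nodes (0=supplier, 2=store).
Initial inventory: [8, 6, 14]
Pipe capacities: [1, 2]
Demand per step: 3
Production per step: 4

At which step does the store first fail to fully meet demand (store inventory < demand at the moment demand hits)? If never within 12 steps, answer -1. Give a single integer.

Step 1: demand=3,sold=3 ship[1->2]=2 ship[0->1]=1 prod=4 -> [11 5 13]
Step 2: demand=3,sold=3 ship[1->2]=2 ship[0->1]=1 prod=4 -> [14 4 12]
Step 3: demand=3,sold=3 ship[1->2]=2 ship[0->1]=1 prod=4 -> [17 3 11]
Step 4: demand=3,sold=3 ship[1->2]=2 ship[0->1]=1 prod=4 -> [20 2 10]
Step 5: demand=3,sold=3 ship[1->2]=2 ship[0->1]=1 prod=4 -> [23 1 9]
Step 6: demand=3,sold=3 ship[1->2]=1 ship[0->1]=1 prod=4 -> [26 1 7]
Step 7: demand=3,sold=3 ship[1->2]=1 ship[0->1]=1 prod=4 -> [29 1 5]
Step 8: demand=3,sold=3 ship[1->2]=1 ship[0->1]=1 prod=4 -> [32 1 3]
Step 9: demand=3,sold=3 ship[1->2]=1 ship[0->1]=1 prod=4 -> [35 1 1]
Step 10: demand=3,sold=1 ship[1->2]=1 ship[0->1]=1 prod=4 -> [38 1 1]
Step 11: demand=3,sold=1 ship[1->2]=1 ship[0->1]=1 prod=4 -> [41 1 1]
Step 12: demand=3,sold=1 ship[1->2]=1 ship[0->1]=1 prod=4 -> [44 1 1]
First stockout at step 10

10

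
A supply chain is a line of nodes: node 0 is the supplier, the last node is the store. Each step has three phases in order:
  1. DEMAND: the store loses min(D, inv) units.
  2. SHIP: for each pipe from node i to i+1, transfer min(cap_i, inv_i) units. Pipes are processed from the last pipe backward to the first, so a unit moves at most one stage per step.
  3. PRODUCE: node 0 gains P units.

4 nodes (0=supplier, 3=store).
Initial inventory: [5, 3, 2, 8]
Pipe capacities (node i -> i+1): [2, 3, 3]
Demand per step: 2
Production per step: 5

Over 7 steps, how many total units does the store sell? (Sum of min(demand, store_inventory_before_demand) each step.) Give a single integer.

Answer: 14

Derivation:
Step 1: sold=2 (running total=2) -> [8 2 3 8]
Step 2: sold=2 (running total=4) -> [11 2 2 9]
Step 3: sold=2 (running total=6) -> [14 2 2 9]
Step 4: sold=2 (running total=8) -> [17 2 2 9]
Step 5: sold=2 (running total=10) -> [20 2 2 9]
Step 6: sold=2 (running total=12) -> [23 2 2 9]
Step 7: sold=2 (running total=14) -> [26 2 2 9]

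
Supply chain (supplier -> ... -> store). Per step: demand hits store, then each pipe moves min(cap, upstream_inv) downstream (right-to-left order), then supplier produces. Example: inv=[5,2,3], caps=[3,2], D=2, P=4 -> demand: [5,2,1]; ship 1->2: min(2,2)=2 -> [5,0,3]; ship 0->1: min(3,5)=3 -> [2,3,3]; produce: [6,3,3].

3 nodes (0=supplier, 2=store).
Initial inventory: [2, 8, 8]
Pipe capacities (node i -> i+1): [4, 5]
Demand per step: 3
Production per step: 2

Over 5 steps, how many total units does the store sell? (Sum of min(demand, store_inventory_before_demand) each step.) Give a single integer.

Step 1: sold=3 (running total=3) -> [2 5 10]
Step 2: sold=3 (running total=6) -> [2 2 12]
Step 3: sold=3 (running total=9) -> [2 2 11]
Step 4: sold=3 (running total=12) -> [2 2 10]
Step 5: sold=3 (running total=15) -> [2 2 9]

Answer: 15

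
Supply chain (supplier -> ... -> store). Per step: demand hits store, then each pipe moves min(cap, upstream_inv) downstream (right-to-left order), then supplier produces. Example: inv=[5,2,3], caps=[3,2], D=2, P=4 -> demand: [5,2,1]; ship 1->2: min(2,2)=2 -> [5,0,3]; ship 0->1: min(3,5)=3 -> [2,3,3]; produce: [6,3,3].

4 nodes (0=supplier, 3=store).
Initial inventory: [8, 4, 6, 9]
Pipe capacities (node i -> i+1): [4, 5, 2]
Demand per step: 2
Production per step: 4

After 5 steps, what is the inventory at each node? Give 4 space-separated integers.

Step 1: demand=2,sold=2 ship[2->3]=2 ship[1->2]=4 ship[0->1]=4 prod=4 -> inv=[8 4 8 9]
Step 2: demand=2,sold=2 ship[2->3]=2 ship[1->2]=4 ship[0->1]=4 prod=4 -> inv=[8 4 10 9]
Step 3: demand=2,sold=2 ship[2->3]=2 ship[1->2]=4 ship[0->1]=4 prod=4 -> inv=[8 4 12 9]
Step 4: demand=2,sold=2 ship[2->3]=2 ship[1->2]=4 ship[0->1]=4 prod=4 -> inv=[8 4 14 9]
Step 5: demand=2,sold=2 ship[2->3]=2 ship[1->2]=4 ship[0->1]=4 prod=4 -> inv=[8 4 16 9]

8 4 16 9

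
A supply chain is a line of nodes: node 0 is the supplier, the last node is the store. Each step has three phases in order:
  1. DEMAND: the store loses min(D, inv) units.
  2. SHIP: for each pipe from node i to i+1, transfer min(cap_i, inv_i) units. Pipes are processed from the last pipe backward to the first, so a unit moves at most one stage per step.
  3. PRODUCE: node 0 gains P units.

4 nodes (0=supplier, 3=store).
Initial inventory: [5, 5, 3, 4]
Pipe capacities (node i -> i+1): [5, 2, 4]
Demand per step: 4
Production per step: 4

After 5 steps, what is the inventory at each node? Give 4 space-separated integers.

Step 1: demand=4,sold=4 ship[2->3]=3 ship[1->2]=2 ship[0->1]=5 prod=4 -> inv=[4 8 2 3]
Step 2: demand=4,sold=3 ship[2->3]=2 ship[1->2]=2 ship[0->1]=4 prod=4 -> inv=[4 10 2 2]
Step 3: demand=4,sold=2 ship[2->3]=2 ship[1->2]=2 ship[0->1]=4 prod=4 -> inv=[4 12 2 2]
Step 4: demand=4,sold=2 ship[2->3]=2 ship[1->2]=2 ship[0->1]=4 prod=4 -> inv=[4 14 2 2]
Step 5: demand=4,sold=2 ship[2->3]=2 ship[1->2]=2 ship[0->1]=4 prod=4 -> inv=[4 16 2 2]

4 16 2 2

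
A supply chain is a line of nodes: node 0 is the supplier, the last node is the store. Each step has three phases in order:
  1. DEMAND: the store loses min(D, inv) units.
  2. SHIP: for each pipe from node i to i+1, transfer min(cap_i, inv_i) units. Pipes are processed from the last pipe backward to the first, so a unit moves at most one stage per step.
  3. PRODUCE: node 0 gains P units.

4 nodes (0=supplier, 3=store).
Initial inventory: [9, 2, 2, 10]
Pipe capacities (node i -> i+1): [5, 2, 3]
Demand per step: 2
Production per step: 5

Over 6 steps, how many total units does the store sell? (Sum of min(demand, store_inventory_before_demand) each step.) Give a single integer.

Step 1: sold=2 (running total=2) -> [9 5 2 10]
Step 2: sold=2 (running total=4) -> [9 8 2 10]
Step 3: sold=2 (running total=6) -> [9 11 2 10]
Step 4: sold=2 (running total=8) -> [9 14 2 10]
Step 5: sold=2 (running total=10) -> [9 17 2 10]
Step 6: sold=2 (running total=12) -> [9 20 2 10]

Answer: 12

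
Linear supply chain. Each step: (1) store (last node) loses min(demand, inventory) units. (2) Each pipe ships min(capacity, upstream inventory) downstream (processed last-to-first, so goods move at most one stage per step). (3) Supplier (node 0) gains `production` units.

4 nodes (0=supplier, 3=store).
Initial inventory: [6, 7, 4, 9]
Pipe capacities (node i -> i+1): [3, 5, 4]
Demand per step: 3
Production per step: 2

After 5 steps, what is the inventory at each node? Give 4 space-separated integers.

Step 1: demand=3,sold=3 ship[2->3]=4 ship[1->2]=5 ship[0->1]=3 prod=2 -> inv=[5 5 5 10]
Step 2: demand=3,sold=3 ship[2->3]=4 ship[1->2]=5 ship[0->1]=3 prod=2 -> inv=[4 3 6 11]
Step 3: demand=3,sold=3 ship[2->3]=4 ship[1->2]=3 ship[0->1]=3 prod=2 -> inv=[3 3 5 12]
Step 4: demand=3,sold=3 ship[2->3]=4 ship[1->2]=3 ship[0->1]=3 prod=2 -> inv=[2 3 4 13]
Step 5: demand=3,sold=3 ship[2->3]=4 ship[1->2]=3 ship[0->1]=2 prod=2 -> inv=[2 2 3 14]

2 2 3 14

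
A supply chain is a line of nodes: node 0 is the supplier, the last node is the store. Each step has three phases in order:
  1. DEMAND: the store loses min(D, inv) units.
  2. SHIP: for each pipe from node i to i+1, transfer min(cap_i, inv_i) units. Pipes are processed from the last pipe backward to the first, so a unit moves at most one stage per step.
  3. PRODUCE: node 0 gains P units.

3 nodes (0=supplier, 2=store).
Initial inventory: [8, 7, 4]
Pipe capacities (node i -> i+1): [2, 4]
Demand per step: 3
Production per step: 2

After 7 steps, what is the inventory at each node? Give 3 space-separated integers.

Step 1: demand=3,sold=3 ship[1->2]=4 ship[0->1]=2 prod=2 -> inv=[8 5 5]
Step 2: demand=3,sold=3 ship[1->2]=4 ship[0->1]=2 prod=2 -> inv=[8 3 6]
Step 3: demand=3,sold=3 ship[1->2]=3 ship[0->1]=2 prod=2 -> inv=[8 2 6]
Step 4: demand=3,sold=3 ship[1->2]=2 ship[0->1]=2 prod=2 -> inv=[8 2 5]
Step 5: demand=3,sold=3 ship[1->2]=2 ship[0->1]=2 prod=2 -> inv=[8 2 4]
Step 6: demand=3,sold=3 ship[1->2]=2 ship[0->1]=2 prod=2 -> inv=[8 2 3]
Step 7: demand=3,sold=3 ship[1->2]=2 ship[0->1]=2 prod=2 -> inv=[8 2 2]

8 2 2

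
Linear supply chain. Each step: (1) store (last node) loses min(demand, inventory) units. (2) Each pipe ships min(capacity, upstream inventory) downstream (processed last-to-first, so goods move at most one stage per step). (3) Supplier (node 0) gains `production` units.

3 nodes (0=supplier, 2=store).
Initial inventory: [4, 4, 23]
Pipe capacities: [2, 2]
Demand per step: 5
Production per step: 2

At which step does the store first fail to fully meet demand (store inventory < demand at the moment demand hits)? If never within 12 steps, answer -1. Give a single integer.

Step 1: demand=5,sold=5 ship[1->2]=2 ship[0->1]=2 prod=2 -> [4 4 20]
Step 2: demand=5,sold=5 ship[1->2]=2 ship[0->1]=2 prod=2 -> [4 4 17]
Step 3: demand=5,sold=5 ship[1->2]=2 ship[0->1]=2 prod=2 -> [4 4 14]
Step 4: demand=5,sold=5 ship[1->2]=2 ship[0->1]=2 prod=2 -> [4 4 11]
Step 5: demand=5,sold=5 ship[1->2]=2 ship[0->1]=2 prod=2 -> [4 4 8]
Step 6: demand=5,sold=5 ship[1->2]=2 ship[0->1]=2 prod=2 -> [4 4 5]
Step 7: demand=5,sold=5 ship[1->2]=2 ship[0->1]=2 prod=2 -> [4 4 2]
Step 8: demand=5,sold=2 ship[1->2]=2 ship[0->1]=2 prod=2 -> [4 4 2]
Step 9: demand=5,sold=2 ship[1->2]=2 ship[0->1]=2 prod=2 -> [4 4 2]
Step 10: demand=5,sold=2 ship[1->2]=2 ship[0->1]=2 prod=2 -> [4 4 2]
Step 11: demand=5,sold=2 ship[1->2]=2 ship[0->1]=2 prod=2 -> [4 4 2]
Step 12: demand=5,sold=2 ship[1->2]=2 ship[0->1]=2 prod=2 -> [4 4 2]
First stockout at step 8

8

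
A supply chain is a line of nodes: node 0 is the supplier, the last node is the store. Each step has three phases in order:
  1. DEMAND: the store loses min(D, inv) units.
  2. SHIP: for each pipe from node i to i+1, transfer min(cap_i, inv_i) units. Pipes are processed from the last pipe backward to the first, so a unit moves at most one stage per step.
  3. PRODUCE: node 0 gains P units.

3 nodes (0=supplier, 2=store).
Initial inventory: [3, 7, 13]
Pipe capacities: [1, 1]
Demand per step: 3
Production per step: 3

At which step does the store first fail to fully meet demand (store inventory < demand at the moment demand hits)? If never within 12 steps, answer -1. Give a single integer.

Step 1: demand=3,sold=3 ship[1->2]=1 ship[0->1]=1 prod=3 -> [5 7 11]
Step 2: demand=3,sold=3 ship[1->2]=1 ship[0->1]=1 prod=3 -> [7 7 9]
Step 3: demand=3,sold=3 ship[1->2]=1 ship[0->1]=1 prod=3 -> [9 7 7]
Step 4: demand=3,sold=3 ship[1->2]=1 ship[0->1]=1 prod=3 -> [11 7 5]
Step 5: demand=3,sold=3 ship[1->2]=1 ship[0->1]=1 prod=3 -> [13 7 3]
Step 6: demand=3,sold=3 ship[1->2]=1 ship[0->1]=1 prod=3 -> [15 7 1]
Step 7: demand=3,sold=1 ship[1->2]=1 ship[0->1]=1 prod=3 -> [17 7 1]
Step 8: demand=3,sold=1 ship[1->2]=1 ship[0->1]=1 prod=3 -> [19 7 1]
Step 9: demand=3,sold=1 ship[1->2]=1 ship[0->1]=1 prod=3 -> [21 7 1]
Step 10: demand=3,sold=1 ship[1->2]=1 ship[0->1]=1 prod=3 -> [23 7 1]
Step 11: demand=3,sold=1 ship[1->2]=1 ship[0->1]=1 prod=3 -> [25 7 1]
Step 12: demand=3,sold=1 ship[1->2]=1 ship[0->1]=1 prod=3 -> [27 7 1]
First stockout at step 7

7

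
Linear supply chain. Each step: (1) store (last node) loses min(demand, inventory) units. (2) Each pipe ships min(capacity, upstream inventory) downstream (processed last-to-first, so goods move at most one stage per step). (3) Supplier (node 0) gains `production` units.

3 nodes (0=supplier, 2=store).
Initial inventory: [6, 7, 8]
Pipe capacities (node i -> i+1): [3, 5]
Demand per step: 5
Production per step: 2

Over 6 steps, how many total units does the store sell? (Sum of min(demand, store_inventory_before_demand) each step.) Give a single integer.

Answer: 27

Derivation:
Step 1: sold=5 (running total=5) -> [5 5 8]
Step 2: sold=5 (running total=10) -> [4 3 8]
Step 3: sold=5 (running total=15) -> [3 3 6]
Step 4: sold=5 (running total=20) -> [2 3 4]
Step 5: sold=4 (running total=24) -> [2 2 3]
Step 6: sold=3 (running total=27) -> [2 2 2]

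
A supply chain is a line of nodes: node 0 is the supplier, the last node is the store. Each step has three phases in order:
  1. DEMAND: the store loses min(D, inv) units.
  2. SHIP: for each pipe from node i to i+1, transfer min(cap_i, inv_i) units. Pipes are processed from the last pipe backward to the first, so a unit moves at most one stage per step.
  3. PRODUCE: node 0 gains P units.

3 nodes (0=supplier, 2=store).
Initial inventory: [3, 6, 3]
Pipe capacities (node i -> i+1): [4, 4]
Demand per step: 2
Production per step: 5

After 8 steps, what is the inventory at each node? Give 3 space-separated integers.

Step 1: demand=2,sold=2 ship[1->2]=4 ship[0->1]=3 prod=5 -> inv=[5 5 5]
Step 2: demand=2,sold=2 ship[1->2]=4 ship[0->1]=4 prod=5 -> inv=[6 5 7]
Step 3: demand=2,sold=2 ship[1->2]=4 ship[0->1]=4 prod=5 -> inv=[7 5 9]
Step 4: demand=2,sold=2 ship[1->2]=4 ship[0->1]=4 prod=5 -> inv=[8 5 11]
Step 5: demand=2,sold=2 ship[1->2]=4 ship[0->1]=4 prod=5 -> inv=[9 5 13]
Step 6: demand=2,sold=2 ship[1->2]=4 ship[0->1]=4 prod=5 -> inv=[10 5 15]
Step 7: demand=2,sold=2 ship[1->2]=4 ship[0->1]=4 prod=5 -> inv=[11 5 17]
Step 8: demand=2,sold=2 ship[1->2]=4 ship[0->1]=4 prod=5 -> inv=[12 5 19]

12 5 19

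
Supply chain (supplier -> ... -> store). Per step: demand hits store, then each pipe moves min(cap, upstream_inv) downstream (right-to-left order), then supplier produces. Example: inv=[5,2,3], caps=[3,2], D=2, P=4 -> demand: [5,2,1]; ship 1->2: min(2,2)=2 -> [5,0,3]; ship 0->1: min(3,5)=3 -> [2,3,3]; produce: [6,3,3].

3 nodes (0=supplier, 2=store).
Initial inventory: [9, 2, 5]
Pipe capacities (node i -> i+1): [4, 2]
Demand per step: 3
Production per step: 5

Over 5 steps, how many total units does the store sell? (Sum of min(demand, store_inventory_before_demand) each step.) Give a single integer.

Step 1: sold=3 (running total=3) -> [10 4 4]
Step 2: sold=3 (running total=6) -> [11 6 3]
Step 3: sold=3 (running total=9) -> [12 8 2]
Step 4: sold=2 (running total=11) -> [13 10 2]
Step 5: sold=2 (running total=13) -> [14 12 2]

Answer: 13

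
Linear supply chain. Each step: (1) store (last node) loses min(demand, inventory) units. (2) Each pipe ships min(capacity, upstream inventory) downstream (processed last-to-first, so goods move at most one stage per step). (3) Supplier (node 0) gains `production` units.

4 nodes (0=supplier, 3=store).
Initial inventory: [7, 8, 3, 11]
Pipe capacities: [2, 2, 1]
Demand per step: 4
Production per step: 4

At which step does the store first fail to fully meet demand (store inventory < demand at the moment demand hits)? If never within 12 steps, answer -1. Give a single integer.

Step 1: demand=4,sold=4 ship[2->3]=1 ship[1->2]=2 ship[0->1]=2 prod=4 -> [9 8 4 8]
Step 2: demand=4,sold=4 ship[2->3]=1 ship[1->2]=2 ship[0->1]=2 prod=4 -> [11 8 5 5]
Step 3: demand=4,sold=4 ship[2->3]=1 ship[1->2]=2 ship[0->1]=2 prod=4 -> [13 8 6 2]
Step 4: demand=4,sold=2 ship[2->3]=1 ship[1->2]=2 ship[0->1]=2 prod=4 -> [15 8 7 1]
Step 5: demand=4,sold=1 ship[2->3]=1 ship[1->2]=2 ship[0->1]=2 prod=4 -> [17 8 8 1]
Step 6: demand=4,sold=1 ship[2->3]=1 ship[1->2]=2 ship[0->1]=2 prod=4 -> [19 8 9 1]
Step 7: demand=4,sold=1 ship[2->3]=1 ship[1->2]=2 ship[0->1]=2 prod=4 -> [21 8 10 1]
Step 8: demand=4,sold=1 ship[2->3]=1 ship[1->2]=2 ship[0->1]=2 prod=4 -> [23 8 11 1]
Step 9: demand=4,sold=1 ship[2->3]=1 ship[1->2]=2 ship[0->1]=2 prod=4 -> [25 8 12 1]
Step 10: demand=4,sold=1 ship[2->3]=1 ship[1->2]=2 ship[0->1]=2 prod=4 -> [27 8 13 1]
Step 11: demand=4,sold=1 ship[2->3]=1 ship[1->2]=2 ship[0->1]=2 prod=4 -> [29 8 14 1]
Step 12: demand=4,sold=1 ship[2->3]=1 ship[1->2]=2 ship[0->1]=2 prod=4 -> [31 8 15 1]
First stockout at step 4

4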